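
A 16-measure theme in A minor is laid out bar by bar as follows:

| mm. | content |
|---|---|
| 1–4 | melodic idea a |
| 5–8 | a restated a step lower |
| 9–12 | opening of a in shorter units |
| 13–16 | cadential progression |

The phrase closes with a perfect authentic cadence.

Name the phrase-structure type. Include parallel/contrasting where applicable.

sentence

Basic idea (measures 1–4) + its repetition (mm. 5–8) form the presentation; fragmentation and cadence (mm. 9–16) form the continuation — the 16-bar whole is a sentence.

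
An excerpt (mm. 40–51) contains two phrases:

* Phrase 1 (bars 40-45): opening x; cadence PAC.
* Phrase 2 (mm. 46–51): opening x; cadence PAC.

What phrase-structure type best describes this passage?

repeated phrase

Both phrases have the same opening (x) and the same cadence (perfect authentic cadence): the second is a restatement, not a consequent, so this is a repeated phrase rather than a period.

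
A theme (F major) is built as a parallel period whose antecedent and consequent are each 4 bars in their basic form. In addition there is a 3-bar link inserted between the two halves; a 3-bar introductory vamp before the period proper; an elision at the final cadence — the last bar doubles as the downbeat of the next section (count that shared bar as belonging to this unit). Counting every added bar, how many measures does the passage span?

14 measures

Basic parallel period: 4 + 4 = 8 bars.
8 (basic form) + 3 (link) + 3 (introduction) = 14.
The elision shares a bar with the next section but does not change this unit's count.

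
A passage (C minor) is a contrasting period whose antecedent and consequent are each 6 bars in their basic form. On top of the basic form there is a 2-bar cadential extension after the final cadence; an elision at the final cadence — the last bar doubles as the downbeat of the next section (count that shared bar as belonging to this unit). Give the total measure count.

14 measures

Basic contrasting period: 6 + 6 = 12 bars.
12 (basic form) + 2 (cadential extension) = 14.
The elision shares a bar with the next section but does not change this unit's count.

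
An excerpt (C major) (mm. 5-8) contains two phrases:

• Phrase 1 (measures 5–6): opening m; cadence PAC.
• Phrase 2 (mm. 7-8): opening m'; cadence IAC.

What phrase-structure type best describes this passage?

The second phrase closes with an imperfect authentic cadence, which is not stronger than the first phrase's perfect authentic cadence; without a weak→strong cadential pair there is no antecedent–consequent relationship, so this is a phrase group rather than a period.

phrase group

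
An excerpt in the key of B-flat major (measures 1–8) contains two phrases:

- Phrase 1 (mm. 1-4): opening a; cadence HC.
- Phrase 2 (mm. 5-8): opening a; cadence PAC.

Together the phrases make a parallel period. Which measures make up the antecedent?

measures 1–4

The phrase ending with the weaker cadence (half cadence) is the antecedent; the one ending more conclusively (perfect authentic cadence) is the consequent. The antecedent is measures 1–4.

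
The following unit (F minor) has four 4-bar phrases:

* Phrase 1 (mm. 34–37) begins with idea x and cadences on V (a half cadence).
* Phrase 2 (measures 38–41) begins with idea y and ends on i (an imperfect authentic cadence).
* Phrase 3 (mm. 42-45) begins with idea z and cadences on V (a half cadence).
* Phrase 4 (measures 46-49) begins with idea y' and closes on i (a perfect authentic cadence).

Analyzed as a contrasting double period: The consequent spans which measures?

In a double period the four phrases pair into a large antecedent (phrases 1–2, ending imperfect authentic cadence) and a large consequent (phrases 3–4, ending perfect authentic cadence). The consequent spans mm. 42–49.

measures 42–49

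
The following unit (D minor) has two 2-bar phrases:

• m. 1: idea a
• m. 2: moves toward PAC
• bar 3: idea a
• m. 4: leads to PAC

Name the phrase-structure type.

repeated phrase

Both phrases have the same opening (a) and the same cadence (perfect authentic cadence): the second is a restatement, not a consequent, so this is a repeated phrase rather than a period.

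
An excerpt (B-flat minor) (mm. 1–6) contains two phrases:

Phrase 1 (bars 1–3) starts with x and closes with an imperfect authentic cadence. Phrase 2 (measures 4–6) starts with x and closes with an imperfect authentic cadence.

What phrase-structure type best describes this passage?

repeated phrase

Both phrases have the same opening (x) and the same cadence (imperfect authentic cadence): the second is a restatement, not a consequent, so this is a repeated phrase rather than a period.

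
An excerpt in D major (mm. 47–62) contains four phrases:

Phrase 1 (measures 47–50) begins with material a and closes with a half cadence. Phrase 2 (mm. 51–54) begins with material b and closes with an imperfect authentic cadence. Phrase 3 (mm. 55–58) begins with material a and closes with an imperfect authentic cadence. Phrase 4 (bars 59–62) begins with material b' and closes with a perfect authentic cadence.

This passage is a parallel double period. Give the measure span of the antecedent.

measures 47–54

In a double period the four phrases pair into a large antecedent (phrases 1–2, ending imperfect authentic cadence) and a large consequent (phrases 3–4, ending perfect authentic cadence). The antecedent spans measures 47–54.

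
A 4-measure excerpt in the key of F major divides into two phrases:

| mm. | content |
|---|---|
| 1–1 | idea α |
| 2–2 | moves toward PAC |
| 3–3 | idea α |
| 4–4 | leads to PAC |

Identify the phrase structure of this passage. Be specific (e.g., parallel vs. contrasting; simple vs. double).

repeated phrase

Both phrases have the same opening (α) and the same cadence (perfect authentic cadence): the second is a restatement, not a consequent, so this is a repeated phrase rather than a period.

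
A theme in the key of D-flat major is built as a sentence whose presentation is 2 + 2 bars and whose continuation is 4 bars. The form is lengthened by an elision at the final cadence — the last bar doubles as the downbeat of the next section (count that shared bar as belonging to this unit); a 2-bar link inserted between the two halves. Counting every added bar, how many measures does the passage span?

10 measures

Basic sentence: 2 + 2 + 4 = 8 bars.
8 (basic form) + 2 (link) = 10.
The elision shares a bar with the next section but does not change this unit's count.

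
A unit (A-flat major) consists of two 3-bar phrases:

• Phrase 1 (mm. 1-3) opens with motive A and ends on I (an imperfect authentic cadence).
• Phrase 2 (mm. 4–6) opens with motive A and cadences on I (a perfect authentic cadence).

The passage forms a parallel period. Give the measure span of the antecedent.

The phrase ending with the weaker cadence (imperfect authentic cadence) is the antecedent; the one ending more conclusively (perfect authentic cadence) is the consequent. The antecedent is measures 1–3.

measures 1–3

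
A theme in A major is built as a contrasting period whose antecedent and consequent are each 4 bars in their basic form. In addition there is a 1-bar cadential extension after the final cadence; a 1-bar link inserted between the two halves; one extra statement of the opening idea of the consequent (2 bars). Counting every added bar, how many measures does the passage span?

12 measures

Basic contrasting period: 4 + 4 = 8 bars.
8 (basic form) + 1 (cadential extension) + 1 (link) + 2 (extra statement) = 12.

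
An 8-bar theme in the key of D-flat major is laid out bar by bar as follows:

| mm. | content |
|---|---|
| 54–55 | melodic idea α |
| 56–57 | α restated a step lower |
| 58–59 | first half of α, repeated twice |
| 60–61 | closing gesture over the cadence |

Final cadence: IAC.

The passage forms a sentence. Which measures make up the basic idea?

measures 54–55

The presentation of a sentence is the basic idea (bars 54-55) plus its repetition (mm. 56–57); the basic idea is therefore mm. 54-55.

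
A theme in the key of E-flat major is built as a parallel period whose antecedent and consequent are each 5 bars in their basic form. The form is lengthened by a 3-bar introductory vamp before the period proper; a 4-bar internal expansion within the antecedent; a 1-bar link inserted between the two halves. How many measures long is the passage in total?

18 measures

Basic parallel period: 5 + 5 = 10 bars.
10 (basic form) + 3 (introduction) + 4 (internal expansion) + 1 (link) = 18.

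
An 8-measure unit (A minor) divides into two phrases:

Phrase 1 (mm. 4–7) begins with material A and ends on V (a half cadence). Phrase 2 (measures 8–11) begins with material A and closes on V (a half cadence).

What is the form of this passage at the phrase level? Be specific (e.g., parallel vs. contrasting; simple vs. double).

repeated phrase

Both phrases have the same opening (A) and the same cadence (half cadence): the second is a restatement, not a consequent, so this is a repeated phrase rather than a period.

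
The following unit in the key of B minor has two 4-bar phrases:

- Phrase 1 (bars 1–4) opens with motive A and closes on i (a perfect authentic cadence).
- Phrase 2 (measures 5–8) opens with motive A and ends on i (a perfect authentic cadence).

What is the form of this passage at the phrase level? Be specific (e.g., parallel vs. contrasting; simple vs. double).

repeated phrase

Both phrases have the same opening (A) and the same cadence (perfect authentic cadence): the second is a restatement, not a consequent, so this is a repeated phrase rather than a period.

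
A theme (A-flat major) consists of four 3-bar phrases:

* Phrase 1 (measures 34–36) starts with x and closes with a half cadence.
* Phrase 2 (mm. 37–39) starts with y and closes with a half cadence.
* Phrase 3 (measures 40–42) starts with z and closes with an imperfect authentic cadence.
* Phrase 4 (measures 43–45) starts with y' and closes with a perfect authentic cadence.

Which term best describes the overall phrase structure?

Four phrases in two halves: the first half (measures 34–39) ends with a half cadence, the second (mm. 40-45) with a perfect authentic cadence — a large antecedent–consequent pair, i.e. a double period.
Phrase 3 begins with different material from phrase 1, making it contrasting.

contrasting double period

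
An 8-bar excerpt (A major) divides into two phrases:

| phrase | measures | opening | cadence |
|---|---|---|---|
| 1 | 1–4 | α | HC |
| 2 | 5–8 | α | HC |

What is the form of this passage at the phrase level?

repeated phrase

Both phrases have the same opening (α) and the same cadence (half cadence): the second is a restatement, not a consequent, so this is a repeated phrase rather than a period.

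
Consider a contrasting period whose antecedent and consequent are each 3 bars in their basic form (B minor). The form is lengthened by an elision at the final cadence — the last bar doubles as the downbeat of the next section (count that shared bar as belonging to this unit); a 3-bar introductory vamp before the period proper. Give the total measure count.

9 measures

Basic contrasting period: 3 + 3 = 6 bars.
6 (basic form) + 3 (introduction) = 9.
The elision shares a bar with the next section but does not change this unit's count.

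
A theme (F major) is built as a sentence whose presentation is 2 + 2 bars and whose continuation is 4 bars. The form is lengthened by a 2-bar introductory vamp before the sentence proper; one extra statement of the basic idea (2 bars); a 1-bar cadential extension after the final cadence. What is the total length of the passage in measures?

13 measures

Basic sentence: 2 + 2 + 4 = 8 bars.
8 (basic form) + 2 (introduction) + 2 (extra statement) + 1 (cadential extension) = 13.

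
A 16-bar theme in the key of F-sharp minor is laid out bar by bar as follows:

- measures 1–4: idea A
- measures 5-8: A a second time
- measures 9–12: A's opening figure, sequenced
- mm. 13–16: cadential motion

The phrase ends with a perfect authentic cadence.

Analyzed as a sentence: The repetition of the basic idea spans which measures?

The presentation of a sentence is the basic idea (bars 1–4) plus its repetition (measures 5–8); the repetition of the basic idea is therefore measures 5–8.

measures 5–8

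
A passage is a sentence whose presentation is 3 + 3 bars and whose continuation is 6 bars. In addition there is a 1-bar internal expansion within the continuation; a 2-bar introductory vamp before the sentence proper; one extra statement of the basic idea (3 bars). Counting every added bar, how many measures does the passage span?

18 measures

Basic sentence: 3 + 3 + 6 = 12 bars.
12 (basic form) + 1 (internal expansion) + 2 (introduction) + 3 (extra statement) = 18.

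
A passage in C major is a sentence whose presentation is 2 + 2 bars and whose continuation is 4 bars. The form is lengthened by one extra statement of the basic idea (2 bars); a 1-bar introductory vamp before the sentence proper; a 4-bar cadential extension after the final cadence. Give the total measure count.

15 measures

Basic sentence: 2 + 2 + 4 = 8 bars.
8 (basic form) + 2 (extra statement) + 1 (introduction) + 4 (cadential extension) = 15.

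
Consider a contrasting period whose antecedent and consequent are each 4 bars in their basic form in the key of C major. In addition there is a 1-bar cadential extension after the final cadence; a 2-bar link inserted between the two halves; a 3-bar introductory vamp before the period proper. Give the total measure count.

14 measures

Basic contrasting period: 4 + 4 = 8 bars.
8 (basic form) + 1 (cadential extension) + 2 (link) + 3 (introduction) = 14.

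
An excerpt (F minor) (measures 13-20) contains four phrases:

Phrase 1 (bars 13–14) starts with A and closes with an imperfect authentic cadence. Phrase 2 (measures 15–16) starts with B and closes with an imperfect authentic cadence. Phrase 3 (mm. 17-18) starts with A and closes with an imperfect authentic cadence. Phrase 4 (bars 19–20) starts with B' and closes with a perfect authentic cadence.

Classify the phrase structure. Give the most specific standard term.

parallel double period

Four phrases in two halves: the first half (measures 13–16) ends with an imperfect authentic cadence, the second (bars 17–20) with a perfect authentic cadence — a large antecedent–consequent pair, i.e. a double period.
Phrase 3 begins with the same material as phrase 1, making it parallel.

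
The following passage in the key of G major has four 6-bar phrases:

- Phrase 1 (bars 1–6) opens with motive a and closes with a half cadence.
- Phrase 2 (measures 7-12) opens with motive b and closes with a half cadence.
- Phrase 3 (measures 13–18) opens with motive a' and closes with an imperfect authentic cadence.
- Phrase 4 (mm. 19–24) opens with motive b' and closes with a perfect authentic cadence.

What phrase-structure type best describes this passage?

Four phrases in two halves: the first half (mm. 1-12) ends with a half cadence, the second (mm. 13–24) with a perfect authentic cadence — a large antecedent–consequent pair, i.e. a double period.
Phrase 3 begins with the same material as phrase 1, making it parallel.

parallel double period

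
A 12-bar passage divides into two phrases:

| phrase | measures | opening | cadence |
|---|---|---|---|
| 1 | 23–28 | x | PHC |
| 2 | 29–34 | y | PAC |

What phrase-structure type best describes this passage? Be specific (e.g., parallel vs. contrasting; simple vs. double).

Phrase 1 ends with a Phrygian half cadence (weaker) and phrase 2 with a perfect authentic cadence (stronger): antecedent + consequent = a period.
The two phrases open with different material (x / y), so the period is contrasting.

contrasting period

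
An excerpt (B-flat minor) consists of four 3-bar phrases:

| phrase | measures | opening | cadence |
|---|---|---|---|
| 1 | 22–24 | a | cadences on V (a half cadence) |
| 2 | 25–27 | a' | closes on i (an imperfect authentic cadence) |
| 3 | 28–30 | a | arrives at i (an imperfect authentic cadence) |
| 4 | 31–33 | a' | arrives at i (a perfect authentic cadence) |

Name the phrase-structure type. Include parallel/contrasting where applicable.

Four phrases in two halves: the first half (measures 22–27) ends with an imperfect authentic cadence, the second (bars 28–33) with a perfect authentic cadence — a large antecedent–consequent pair, i.e. a double period.
Phrase 3 begins with the same material as phrase 1, making it parallel.

parallel double period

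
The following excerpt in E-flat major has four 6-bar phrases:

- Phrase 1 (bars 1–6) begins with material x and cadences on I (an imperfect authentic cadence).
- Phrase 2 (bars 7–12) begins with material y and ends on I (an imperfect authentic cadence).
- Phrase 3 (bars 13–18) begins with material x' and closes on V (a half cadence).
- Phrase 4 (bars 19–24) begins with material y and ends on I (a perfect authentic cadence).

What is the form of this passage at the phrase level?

Four phrases in two halves: the first half (mm. 1–12) ends with an imperfect authentic cadence, the second (mm. 13-24) with a perfect authentic cadence — a large antecedent–consequent pair, i.e. a double period.
Phrase 3 begins with the same material as phrase 1, making it parallel.

parallel double period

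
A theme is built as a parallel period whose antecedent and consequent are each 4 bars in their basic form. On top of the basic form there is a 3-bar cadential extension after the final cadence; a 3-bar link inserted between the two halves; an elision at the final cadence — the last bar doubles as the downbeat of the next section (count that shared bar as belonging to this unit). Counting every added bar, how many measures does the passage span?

14 measures

Basic parallel period: 4 + 4 = 8 bars.
8 (basic form) + 3 (cadential extension) + 3 (link) = 14.
The elision shares a bar with the next section but does not change this unit's count.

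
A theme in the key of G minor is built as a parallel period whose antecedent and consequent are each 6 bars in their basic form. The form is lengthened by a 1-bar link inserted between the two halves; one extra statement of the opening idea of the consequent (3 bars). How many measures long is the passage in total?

16 measures

Basic parallel period: 6 + 6 = 12 bars.
12 (basic form) + 1 (link) + 3 (extra statement) = 16.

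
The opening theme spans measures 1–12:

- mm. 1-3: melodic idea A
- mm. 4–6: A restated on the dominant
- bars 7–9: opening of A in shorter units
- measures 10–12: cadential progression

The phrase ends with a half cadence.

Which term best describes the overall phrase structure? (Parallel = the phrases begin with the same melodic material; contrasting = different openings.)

sentence

Basic idea (mm. 1–3) + its repetition (mm. 4–6) form the presentation; fragmentation and cadence (mm. 7–12) form the continuation — the 12-bar whole is a sentence.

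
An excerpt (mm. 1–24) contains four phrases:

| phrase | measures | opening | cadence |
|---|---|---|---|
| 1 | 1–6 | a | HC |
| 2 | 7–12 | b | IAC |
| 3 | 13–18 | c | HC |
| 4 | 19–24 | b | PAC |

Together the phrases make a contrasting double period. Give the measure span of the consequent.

measures 13–24

In a double period the first pair of phrases (ending imperfect authentic cadence) is the large antecedent and the second pair (ending perfect authentic cadence) is the large consequent; the consequent is measures 13–24.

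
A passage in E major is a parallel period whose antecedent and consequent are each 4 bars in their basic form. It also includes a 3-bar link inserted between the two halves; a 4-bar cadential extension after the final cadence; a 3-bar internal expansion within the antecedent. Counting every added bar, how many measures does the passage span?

Basic parallel period: 4 + 4 = 8 bars.
8 (basic form) + 3 (link) + 4 (cadential extension) + 3 (internal expansion) = 18.

18 measures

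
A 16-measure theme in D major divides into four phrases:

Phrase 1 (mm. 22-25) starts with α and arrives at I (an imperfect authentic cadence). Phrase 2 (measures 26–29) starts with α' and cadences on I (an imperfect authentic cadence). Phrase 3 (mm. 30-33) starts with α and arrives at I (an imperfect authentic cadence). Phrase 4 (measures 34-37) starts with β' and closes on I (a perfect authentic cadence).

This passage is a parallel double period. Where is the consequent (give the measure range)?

measures 30–37

In a double period the four phrases pair into a large antecedent (phrases 1–2, ending imperfect authentic cadence) and a large consequent (phrases 3–4, ending perfect authentic cadence). The consequent spans mm. 30–37.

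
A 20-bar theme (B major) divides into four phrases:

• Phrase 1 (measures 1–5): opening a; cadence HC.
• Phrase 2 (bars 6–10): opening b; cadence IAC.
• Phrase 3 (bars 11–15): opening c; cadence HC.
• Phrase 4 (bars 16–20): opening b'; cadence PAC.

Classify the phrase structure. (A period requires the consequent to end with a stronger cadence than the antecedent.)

contrasting double period

Four phrases in two halves: the first half (measures 1-10) ends with an imperfect authentic cadence, the second (bars 11–20) with a perfect authentic cadence — a large antecedent–consequent pair, i.e. a double period.
Phrase 3 begins with different material from phrase 1, making it contrasting.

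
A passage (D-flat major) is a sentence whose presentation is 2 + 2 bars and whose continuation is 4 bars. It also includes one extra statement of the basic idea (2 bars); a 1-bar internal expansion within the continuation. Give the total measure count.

11 measures

Basic sentence: 2 + 2 + 4 = 8 bars.
8 (basic form) + 2 (extra statement) + 1 (internal expansion) = 11.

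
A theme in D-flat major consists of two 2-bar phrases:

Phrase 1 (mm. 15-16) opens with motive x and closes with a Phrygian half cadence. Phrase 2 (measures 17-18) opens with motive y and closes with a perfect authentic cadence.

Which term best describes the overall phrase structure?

contrasting period

Phrase 1 ends with a Phrygian half cadence (weaker) and phrase 2 with a perfect authentic cadence (stronger): antecedent + consequent = a period.
The two phrases open with different material (x / y), so the period is contrasting.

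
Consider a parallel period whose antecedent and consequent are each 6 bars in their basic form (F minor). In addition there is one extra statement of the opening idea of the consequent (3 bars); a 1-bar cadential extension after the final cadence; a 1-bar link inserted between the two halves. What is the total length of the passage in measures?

17 measures

Basic parallel period: 6 + 6 = 12 bars.
12 (basic form) + 3 (extra statement) + 1 (cadential extension) + 1 (link) = 17.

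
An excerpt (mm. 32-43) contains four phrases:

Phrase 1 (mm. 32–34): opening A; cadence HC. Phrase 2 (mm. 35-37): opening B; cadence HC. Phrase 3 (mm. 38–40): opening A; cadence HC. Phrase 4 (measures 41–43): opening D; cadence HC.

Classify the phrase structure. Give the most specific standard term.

Phrase 4 ends with a half cadence, no stronger than phrase 2's half cadence, so the four phrases do not form a double period; nor do phrases 3–4 duplicate 1–2, so it is not a repeated period. With no phrase reaching a conclusive cadence, the passage is a phrase group.

phrase group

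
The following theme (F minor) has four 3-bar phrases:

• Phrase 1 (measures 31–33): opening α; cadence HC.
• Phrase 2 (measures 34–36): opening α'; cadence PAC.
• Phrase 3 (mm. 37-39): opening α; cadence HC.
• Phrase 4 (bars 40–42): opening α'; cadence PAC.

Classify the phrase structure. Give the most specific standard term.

repeated period

The cadence pattern HC–PAC–HC–PAC is weak–strong twice, and phrases 3–4 restate phrases 1–2: a period heard twice, not a double period (which would end weakly at phrase 2).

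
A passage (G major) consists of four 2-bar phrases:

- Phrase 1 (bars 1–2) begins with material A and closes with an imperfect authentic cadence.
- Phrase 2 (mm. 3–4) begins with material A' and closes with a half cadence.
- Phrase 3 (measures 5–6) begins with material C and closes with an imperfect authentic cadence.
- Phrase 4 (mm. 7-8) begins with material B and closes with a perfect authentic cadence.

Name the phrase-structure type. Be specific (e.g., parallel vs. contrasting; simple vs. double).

contrasting double period

Four phrases in two halves: the first half (measures 1-4) ends with a half cadence, the second (bars 5-8) with a perfect authentic cadence — a large antecedent–consequent pair, i.e. a double period.
Phrase 3 begins with different material from phrase 1, making it contrasting.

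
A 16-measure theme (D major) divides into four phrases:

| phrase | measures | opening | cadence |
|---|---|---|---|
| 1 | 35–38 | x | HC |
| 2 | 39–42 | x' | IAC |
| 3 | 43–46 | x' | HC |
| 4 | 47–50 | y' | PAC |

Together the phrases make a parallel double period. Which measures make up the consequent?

In a double period the first pair of phrases (ending imperfect authentic cadence) is the large antecedent and the second pair (ending perfect authentic cadence) is the large consequent; the consequent is measures 43–50.

measures 43–50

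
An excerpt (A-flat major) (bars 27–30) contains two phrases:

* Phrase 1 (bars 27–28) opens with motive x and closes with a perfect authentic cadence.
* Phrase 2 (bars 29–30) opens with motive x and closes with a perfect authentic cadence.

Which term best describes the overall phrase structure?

Both phrases have the same opening (x) and the same cadence (perfect authentic cadence): the second is a restatement, not a consequent, so this is a repeated phrase rather than a period.

repeated phrase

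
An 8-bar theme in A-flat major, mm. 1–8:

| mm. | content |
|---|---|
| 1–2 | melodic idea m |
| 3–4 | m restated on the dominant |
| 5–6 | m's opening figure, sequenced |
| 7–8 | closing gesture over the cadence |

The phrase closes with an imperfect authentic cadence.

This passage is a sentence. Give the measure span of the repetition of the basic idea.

measures 3–4

The presentation of a sentence is the basic idea (mm. 1–2) plus its repetition (measures 3–4); the repetition of the basic idea is therefore bars 3–4.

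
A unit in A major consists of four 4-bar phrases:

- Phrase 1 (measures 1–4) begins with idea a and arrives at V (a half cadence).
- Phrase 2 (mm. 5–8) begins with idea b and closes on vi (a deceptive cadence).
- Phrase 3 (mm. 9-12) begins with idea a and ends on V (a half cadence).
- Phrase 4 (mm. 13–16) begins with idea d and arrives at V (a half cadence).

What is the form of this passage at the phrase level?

Phrase 4 ends with a half cadence, no stronger than phrase 2's deceptive cadence, so the four phrases do not form a double period; nor do phrases 3–4 duplicate 1–2, so it is not a repeated period. With no phrase reaching a conclusive cadence, the passage is a phrase group.

phrase group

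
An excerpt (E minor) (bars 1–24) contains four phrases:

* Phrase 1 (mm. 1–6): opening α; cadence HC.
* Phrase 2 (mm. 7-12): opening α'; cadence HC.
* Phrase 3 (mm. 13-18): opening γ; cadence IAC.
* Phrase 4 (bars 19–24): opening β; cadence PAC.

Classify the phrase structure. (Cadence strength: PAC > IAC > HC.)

Four phrases in two halves: the first half (mm. 1–12) ends with a half cadence, the second (mm. 13–24) with a perfect authentic cadence — a large antecedent–consequent pair, i.e. a double period.
Phrase 3 begins with different material from phrase 1, making it contrasting.

contrasting double period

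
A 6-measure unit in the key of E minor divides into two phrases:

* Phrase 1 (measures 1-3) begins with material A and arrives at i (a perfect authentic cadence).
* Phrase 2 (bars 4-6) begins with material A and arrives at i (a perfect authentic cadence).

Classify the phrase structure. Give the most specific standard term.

repeated phrase

Both phrases have the same opening (A) and the same cadence (perfect authentic cadence): the second is a restatement, not a consequent, so this is a repeated phrase rather than a period.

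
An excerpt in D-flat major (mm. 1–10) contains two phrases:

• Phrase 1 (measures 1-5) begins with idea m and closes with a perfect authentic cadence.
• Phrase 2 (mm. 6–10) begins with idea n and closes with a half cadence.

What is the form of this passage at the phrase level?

The second phrase closes with a half cadence, which is not stronger than the first phrase's perfect authentic cadence; without a weak→strong cadential pair there is no antecedent–consequent relationship, so this is a phrase group rather than a period.

phrase group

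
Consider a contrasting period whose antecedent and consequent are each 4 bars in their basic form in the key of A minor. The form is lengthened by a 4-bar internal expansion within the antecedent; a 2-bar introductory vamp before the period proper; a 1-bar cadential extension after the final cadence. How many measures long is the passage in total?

15 measures

Basic contrasting period: 4 + 4 = 8 bars.
8 (basic form) + 4 (internal expansion) + 2 (introduction) + 1 (cadential extension) = 15.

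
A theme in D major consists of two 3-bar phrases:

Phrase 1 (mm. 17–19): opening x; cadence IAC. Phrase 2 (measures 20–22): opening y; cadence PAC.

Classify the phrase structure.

Phrase 1 ends with an imperfect authentic cadence (weaker) and phrase 2 with a perfect authentic cadence (stronger): antecedent + consequent = a period.
The two phrases open with different material (x / y), so the period is contrasting.

contrasting period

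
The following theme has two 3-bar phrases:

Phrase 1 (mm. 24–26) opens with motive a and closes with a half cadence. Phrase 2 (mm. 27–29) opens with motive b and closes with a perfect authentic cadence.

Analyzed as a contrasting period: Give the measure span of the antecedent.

measures 24–26

The antecedent is the phrase ending with the weaker cadence (half cadence, phrase 1) and the consequent the one ending more conclusively (perfect authentic cadence, phrase 2); the antecedent is bars 24–26.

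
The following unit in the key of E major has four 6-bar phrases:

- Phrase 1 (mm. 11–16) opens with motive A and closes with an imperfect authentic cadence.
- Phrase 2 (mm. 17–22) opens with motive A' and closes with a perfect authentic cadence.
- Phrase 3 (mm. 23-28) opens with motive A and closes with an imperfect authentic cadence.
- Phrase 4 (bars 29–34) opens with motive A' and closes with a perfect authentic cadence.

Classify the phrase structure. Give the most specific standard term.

The cadence pattern IAC–PAC–IAC–PAC is weak–strong twice, and phrases 3–4 restate phrases 1–2: a period heard twice, not a double period (which would end weakly at phrase 2).

repeated period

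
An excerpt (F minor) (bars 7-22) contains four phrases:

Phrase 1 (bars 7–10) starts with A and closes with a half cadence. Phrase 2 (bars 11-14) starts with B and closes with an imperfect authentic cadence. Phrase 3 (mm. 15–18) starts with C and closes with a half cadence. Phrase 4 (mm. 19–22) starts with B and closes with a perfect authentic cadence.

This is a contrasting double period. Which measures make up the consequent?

measures 15–22

In a double period the first pair of phrases (ending imperfect authentic cadence) is the large antecedent and the second pair (ending perfect authentic cadence) is the large consequent; the consequent is measures 15–22.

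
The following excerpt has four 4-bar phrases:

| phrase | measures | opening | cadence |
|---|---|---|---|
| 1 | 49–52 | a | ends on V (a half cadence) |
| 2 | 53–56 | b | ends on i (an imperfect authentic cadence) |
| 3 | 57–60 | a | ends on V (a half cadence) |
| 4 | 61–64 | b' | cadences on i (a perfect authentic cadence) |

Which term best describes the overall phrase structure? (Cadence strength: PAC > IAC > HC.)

Four phrases in two halves: the first half (mm. 49–56) ends with an imperfect authentic cadence, the second (mm. 57–64) with a perfect authentic cadence — a large antecedent–consequent pair, i.e. a double period.
Phrase 3 begins with the same material as phrase 1, making it parallel.

parallel double period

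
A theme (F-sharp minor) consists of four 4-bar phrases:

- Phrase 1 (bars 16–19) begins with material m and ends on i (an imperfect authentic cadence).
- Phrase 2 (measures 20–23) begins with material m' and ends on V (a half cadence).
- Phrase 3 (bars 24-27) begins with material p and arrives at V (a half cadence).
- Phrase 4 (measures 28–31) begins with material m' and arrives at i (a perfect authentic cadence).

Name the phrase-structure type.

Four phrases in two halves: the first half (mm. 16-23) ends with a half cadence, the second (mm. 24–31) with a perfect authentic cadence — a large antecedent–consequent pair, i.e. a double period.
Phrase 3 begins with different material from phrase 1, making it contrasting.

contrasting double period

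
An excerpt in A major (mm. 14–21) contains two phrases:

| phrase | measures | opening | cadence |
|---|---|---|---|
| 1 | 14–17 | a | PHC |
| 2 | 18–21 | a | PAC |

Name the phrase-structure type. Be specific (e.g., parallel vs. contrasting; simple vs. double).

parallel period

Phrase 1 ends with a Phrygian half cadence (weaker) and phrase 2 with a perfect authentic cadence (stronger): antecedent + consequent = a period.
The two phrases open with the same material (a / a), so the period is parallel.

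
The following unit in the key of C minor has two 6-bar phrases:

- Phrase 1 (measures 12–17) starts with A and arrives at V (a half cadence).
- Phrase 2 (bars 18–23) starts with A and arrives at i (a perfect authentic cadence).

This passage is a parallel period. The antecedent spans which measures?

measures 12–17

The antecedent is the phrase ending with the weaker cadence (half cadence, phrase 1) and the consequent the one ending more conclusively (perfect authentic cadence, phrase 2); the antecedent is bars 12–17.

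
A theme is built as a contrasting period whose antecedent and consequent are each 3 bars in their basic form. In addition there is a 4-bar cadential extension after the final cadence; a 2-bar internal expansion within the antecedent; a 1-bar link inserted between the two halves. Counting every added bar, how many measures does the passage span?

13 measures

Basic contrasting period: 3 + 3 = 6 bars.
6 (basic form) + 4 (cadential extension) + 2 (internal expansion) + 1 (link) = 13.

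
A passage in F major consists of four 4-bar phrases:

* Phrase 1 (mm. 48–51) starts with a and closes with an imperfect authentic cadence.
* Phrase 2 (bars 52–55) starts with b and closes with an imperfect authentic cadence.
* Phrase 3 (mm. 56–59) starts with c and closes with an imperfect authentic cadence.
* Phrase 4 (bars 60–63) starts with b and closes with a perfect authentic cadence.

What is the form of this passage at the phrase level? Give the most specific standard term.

contrasting double period

Four phrases in two halves: the first half (bars 48–55) ends with an imperfect authentic cadence, the second (bars 56-63) with a perfect authentic cadence — a large antecedent–consequent pair, i.e. a double period.
Phrase 3 begins with different material from phrase 1, making it contrasting.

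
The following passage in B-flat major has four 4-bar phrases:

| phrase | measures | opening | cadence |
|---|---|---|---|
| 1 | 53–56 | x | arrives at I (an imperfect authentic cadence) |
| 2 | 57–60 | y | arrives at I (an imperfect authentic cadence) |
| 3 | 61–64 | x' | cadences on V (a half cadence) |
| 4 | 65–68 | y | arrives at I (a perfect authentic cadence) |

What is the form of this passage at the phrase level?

parallel double period

Four phrases in two halves: the first half (mm. 53–60) ends with an imperfect authentic cadence, the second (mm. 61-68) with a perfect authentic cadence — a large antecedent–consequent pair, i.e. a double period.
Phrase 3 begins with the same material as phrase 1, making it parallel.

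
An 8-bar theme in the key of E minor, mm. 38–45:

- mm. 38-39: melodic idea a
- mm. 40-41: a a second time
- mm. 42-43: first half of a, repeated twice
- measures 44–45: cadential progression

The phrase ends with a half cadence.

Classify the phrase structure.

sentence

Basic idea (mm. 38–39) + its repetition (measures 40–41) form the presentation; fragmentation and cadence (mm. 42–45) form the continuation — the 8-bar whole is a sentence.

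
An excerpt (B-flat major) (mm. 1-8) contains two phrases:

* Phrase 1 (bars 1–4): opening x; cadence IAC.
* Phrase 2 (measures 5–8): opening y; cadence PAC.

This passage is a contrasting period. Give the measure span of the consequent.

The antecedent is the phrase ending with the weaker cadence (imperfect authentic cadence, phrase 1) and the consequent the one ending more conclusively (perfect authentic cadence, phrase 2); the consequent is mm. 5-8.

measures 5–8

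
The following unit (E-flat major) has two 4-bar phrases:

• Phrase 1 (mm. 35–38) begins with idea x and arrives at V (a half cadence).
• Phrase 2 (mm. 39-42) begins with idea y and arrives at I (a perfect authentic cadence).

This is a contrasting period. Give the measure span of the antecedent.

measures 35–38

The phrase ending with the weaker cadence (half cadence) is the antecedent; the one ending more conclusively (perfect authentic cadence) is the consequent. The antecedent is measures 35–38.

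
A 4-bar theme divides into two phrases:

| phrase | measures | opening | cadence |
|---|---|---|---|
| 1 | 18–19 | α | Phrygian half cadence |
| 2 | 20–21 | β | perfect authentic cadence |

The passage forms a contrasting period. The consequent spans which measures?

The antecedent is the phrase ending with the weaker cadence (Phrygian half cadence, phrase 1) and the consequent the one ending more conclusively (perfect authentic cadence, phrase 2); the consequent is mm. 20-21.

measures 20–21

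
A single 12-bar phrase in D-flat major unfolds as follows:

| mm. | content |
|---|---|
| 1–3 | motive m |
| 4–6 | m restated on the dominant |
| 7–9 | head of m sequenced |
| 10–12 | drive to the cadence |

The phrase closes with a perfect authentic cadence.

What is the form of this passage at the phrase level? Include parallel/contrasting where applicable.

Basic idea (measures 1-3) + its repetition (mm. 4–6) form the presentation; fragmentation and cadence (measures 7–12) form the continuation — the 12-bar whole is a sentence.

sentence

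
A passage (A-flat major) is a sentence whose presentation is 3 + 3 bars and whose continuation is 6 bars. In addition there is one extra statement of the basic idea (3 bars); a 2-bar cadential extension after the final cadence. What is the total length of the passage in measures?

Basic sentence: 3 + 3 + 6 = 12 bars.
12 (basic form) + 3 (extra statement) + 2 (cadential extension) = 17.

17 measures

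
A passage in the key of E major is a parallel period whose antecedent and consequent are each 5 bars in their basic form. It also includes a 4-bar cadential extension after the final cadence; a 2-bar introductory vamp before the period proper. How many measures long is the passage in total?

16 measures

Basic parallel period: 5 + 5 = 10 bars.
10 (basic form) + 4 (cadential extension) + 2 (introduction) = 16.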